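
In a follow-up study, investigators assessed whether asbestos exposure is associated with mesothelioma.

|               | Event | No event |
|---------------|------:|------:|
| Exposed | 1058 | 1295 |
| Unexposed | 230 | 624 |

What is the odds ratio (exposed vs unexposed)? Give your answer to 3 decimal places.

2.217

Cells: a = 1058, b = 1295, c = 230, d = 624.
OR = (a·d)/(b·c) = (1058 × 624) / (1295 × 230) = 660192 / 297850 = 2.21653
The odds of mesothelioma are about 2.22 times as high in the exposed group.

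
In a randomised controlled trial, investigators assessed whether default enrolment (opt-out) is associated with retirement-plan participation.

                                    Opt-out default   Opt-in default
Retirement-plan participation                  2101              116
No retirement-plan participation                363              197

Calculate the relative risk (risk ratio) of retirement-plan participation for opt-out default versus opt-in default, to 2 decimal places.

2.30

Reading the table with exposure as columns: a = 2101 (Opt-out default, case), b = 363 (Opt-out default, non-case), c = 116 (Opt-in default, case), d = 197.
Risk in exposed = 2101/2464 = 0.85268; risk in unexposed = 116/313 = 0.37061.
RR = 0.85268 / 0.37061 = 2.30076
The risk among the exposed is 2.30 times that among the unexposed.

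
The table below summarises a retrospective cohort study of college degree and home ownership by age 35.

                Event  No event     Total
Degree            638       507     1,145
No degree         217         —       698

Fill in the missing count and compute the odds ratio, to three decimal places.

2.789

The missing cell is in the unexposed row: 698 − 217 = 481.
So a = 638, b = 507, c = 217, d = 481.
OR = (a·d)/(b·c) = (638 × 481) / (507 × 217) = 306878 / 110019 = 2.78932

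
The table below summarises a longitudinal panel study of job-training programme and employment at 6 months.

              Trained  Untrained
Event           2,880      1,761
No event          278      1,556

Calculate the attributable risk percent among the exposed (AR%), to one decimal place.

41.8

Reading the table with exposure as columns: a = 2880 (Trained, case), b = 278 (Trained, non-case), c = 1761 (Untrained, case), d = 1556.
Risk in exposed = 2880/3158 = 0.91197; risk in unexposed = 1761/3317 = 0.53090.
RR = 0.91197/0.53090 = 1.71778
AR% = (RR − 1)/RR × 100 = (1.71778 − 1)/1.71778 × 100 = 41.7852%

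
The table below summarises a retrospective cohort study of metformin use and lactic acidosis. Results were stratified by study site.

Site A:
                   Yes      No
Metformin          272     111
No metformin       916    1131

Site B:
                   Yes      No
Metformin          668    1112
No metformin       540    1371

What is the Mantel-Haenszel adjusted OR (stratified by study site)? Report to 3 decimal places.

1.832

OR_MH = Σ(aᵢdᵢ/nᵢ) / Σ(bᵢcᵢ/nᵢ), where nᵢ is the stratum total.
Stratum 1 (Site A): n = 2430; a·d/n = 272·1131/2430 = 126.5975; b·c/n = 111·916/2430 = 41.8420
Stratum 2 (Site B): n = 3691; a·d/n = 668·1371/3691 = 248.1246; b·c/n = 1112·540/3691 = 162.6876
OR_MH = (126.5975 + 248.1246) / (41.8420 + 162.6876) = 374.7222 / 204.5296 = 1.83212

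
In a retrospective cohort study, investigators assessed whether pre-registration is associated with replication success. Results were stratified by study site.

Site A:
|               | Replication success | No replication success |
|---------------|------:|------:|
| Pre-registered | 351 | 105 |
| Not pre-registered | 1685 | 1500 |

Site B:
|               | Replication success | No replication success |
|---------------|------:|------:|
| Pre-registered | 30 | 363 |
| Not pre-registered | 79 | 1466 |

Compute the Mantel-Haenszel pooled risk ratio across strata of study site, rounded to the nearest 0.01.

RR_MH = Σ(aᵢ·n₀ᵢ/nᵢ) / Σ(cᵢ·n₁ᵢ/nᵢ), with n₁ᵢ = aᵢ+bᵢ (exposed), n₀ᵢ = cᵢ+dᵢ (unexposed), nᵢ = n₁ᵢ+n₀ᵢ.
Stratum 1 (Site A): n₁ = 456, n₀ = 3185, n = 3641; a·n₀/n = 351·3185/3641 = 307.0406; c·n₁/n = 1685·456/3641 = 211.0299
Stratum 2 (Site B): n₁ = 393, n₀ = 1545, n = 1938; a·n₀/n = 30·1545/1938 = 23.9164; c·n₁/n = 79·393/1938 = 16.0201
RR_MH = (307.0406 + 23.9164) / (211.0299 + 16.0201) = 330.9571 / 227.0501 = 1.45764

1.46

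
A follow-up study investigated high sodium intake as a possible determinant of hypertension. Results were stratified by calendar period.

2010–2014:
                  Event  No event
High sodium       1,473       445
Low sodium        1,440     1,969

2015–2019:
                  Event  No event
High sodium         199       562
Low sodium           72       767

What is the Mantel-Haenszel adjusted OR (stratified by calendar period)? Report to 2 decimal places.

4.40

OR_MH = Σ(aᵢdᵢ/nᵢ) / Σ(bᵢcᵢ/nᵢ), where nᵢ is the stratum total.
Stratum 1 (2010–2014): n = 5327; a·d/n = 1473·1969/5327 = 544.4597; b·c/n = 445·1440/5327 = 120.2928
Stratum 2 (2015–2019): n = 1600; a·d/n = 199·767/1600 = 95.3956; b·c/n = 562·72/1600 = 25.2900
OR_MH = (544.4597 + 95.3956) / (120.2928 + 25.2900) = 639.8554 / 145.5828 = 4.39513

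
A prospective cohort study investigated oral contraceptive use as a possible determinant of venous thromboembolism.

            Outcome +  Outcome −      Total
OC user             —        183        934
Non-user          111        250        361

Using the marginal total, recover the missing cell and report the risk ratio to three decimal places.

The missing cell is in the exposed row: 934 − 183 = 751.
So a = 751, b = 183, c = 111, d = 250.
RR = [a/(a+b)] / [c/(c+d)] = (751/934) / (111/361) = 0.80407/0.30748 = 2.61503

2.615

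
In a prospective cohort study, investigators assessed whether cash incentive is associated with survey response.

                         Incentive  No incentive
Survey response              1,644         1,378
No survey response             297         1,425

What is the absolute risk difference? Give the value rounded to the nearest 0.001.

0.355

Reading the table with exposure as columns: a = 1644 (Incentive, case), b = 297 (Incentive, non-case), c = 1378 (No incentive, case), d = 1425.
Risk in exposed = 1644/1941 = 0.846986; risk in unexposed = 1378/2803 = 0.491616.
Risk difference = 0.846986 − 0.491616 = 0.355370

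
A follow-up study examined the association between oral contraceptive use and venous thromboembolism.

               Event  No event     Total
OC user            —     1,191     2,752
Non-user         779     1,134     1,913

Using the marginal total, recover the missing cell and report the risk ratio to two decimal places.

1.39

The missing cell is in the exposed row: 2752 − 1191 = 1561.
So a = 1561, b = 1191, c = 779, d = 1134.
RR = [a/(a+b)] / [c/(c+d)] = (1561/2752) / (779/1913) = 0.56722/0.40721 = 1.39294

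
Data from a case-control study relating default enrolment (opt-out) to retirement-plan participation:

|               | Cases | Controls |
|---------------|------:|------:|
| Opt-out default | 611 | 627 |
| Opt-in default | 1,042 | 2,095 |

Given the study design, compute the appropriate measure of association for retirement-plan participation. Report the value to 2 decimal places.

1.96

Cells: a = 611, b = 627, c = 1042, d = 2095.
This is a case-control study: participants were sampled on outcome status, so risks in the source population cannot be estimated directly — relative risk is not valid here. The odds ratio is the appropriate measure.
OR = (a·d)/(b·c) = (611 × 2095) / (627 × 1042) = 1280045 / 653334 = 1.95925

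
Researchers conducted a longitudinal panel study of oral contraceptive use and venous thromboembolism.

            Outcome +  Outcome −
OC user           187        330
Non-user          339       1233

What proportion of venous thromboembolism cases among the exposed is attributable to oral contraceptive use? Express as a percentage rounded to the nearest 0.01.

Cells: a = 187, b = 330, c = 339, d = 1233.
Risk in exposed = 187/517 = 0.36170; risk in unexposed = 339/1572 = 0.21565.
RR = 0.36170/0.21565 = 1.67727
AR% = (RR − 1)/RR × 100 = (1.67727 − 1)/1.67727 × 100 = 40.3794%

40.38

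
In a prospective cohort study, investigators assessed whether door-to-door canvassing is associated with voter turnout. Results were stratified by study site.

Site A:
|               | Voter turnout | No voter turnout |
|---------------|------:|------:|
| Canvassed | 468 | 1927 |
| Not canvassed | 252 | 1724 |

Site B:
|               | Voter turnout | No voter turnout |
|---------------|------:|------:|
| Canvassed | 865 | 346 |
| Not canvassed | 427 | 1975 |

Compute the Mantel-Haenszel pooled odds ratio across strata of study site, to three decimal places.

4.326

OR_MH = Σ(aᵢdᵢ/nᵢ) / Σ(bᵢcᵢ/nᵢ), where nᵢ is the stratum total.
Stratum 1 (Site A): n = 4371; a·d/n = 468·1724/4371 = 184.5875; b·c/n = 1927·252/4371 = 111.0968
Stratum 2 (Site B): n = 3613; a·d/n = 865·1975/3613 = 472.8411; b·c/n = 346·427/3613 = 40.8918
OR_MH = (184.5875 + 472.8411) / (111.0968 + 40.8918) = 657.4286 / 151.9886 = 4.32551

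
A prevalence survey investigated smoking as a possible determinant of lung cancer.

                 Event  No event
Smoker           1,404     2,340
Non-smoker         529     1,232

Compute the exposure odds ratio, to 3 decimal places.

Cells: a = 1404, b = 2340, c = 529, d = 1232.
OR = (a·d)/(b·c) = (1404 × 1232) / (2340 × 529) = 1729728 / 1237860 = 1.39735
The odds of lung cancer are about 1.40 times as high in the smoker group.

1.397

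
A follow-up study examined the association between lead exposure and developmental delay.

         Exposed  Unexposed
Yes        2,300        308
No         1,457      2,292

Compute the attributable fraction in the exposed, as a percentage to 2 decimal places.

80.65

Reading the table with exposure as columns: a = 2300 (Exposed, case), b = 1457 (Exposed, non-case), c = 308 (Unexposed, case), d = 2292.
Risk in exposed = 2300/3757 = 0.61219; risk in unexposed = 308/2600 = 0.11846.
RR = 0.61219/0.11846 = 5.16784
AR% = (RR − 1)/RR × 100 = (5.16784 − 1)/5.16784 × 100 = 80.6496%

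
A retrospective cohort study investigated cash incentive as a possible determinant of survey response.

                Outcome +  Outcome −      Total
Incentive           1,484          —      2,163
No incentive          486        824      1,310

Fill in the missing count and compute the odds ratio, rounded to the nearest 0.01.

3.71

The missing cell is in the exposed row: 2163 − 1484 = 679.
So a = 1484, b = 679, c = 486, d = 824.
OR = (a·d)/(b·c) = (1484 × 824) / (679 × 486) = 1222816 / 329994 = 3.70557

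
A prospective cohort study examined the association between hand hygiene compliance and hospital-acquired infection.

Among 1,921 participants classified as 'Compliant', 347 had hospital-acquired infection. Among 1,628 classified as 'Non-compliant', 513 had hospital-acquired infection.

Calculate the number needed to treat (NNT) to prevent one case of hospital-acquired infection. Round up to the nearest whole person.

8

Risk in treated group = 347/1921 = 0.18064; risk in control = 513/1628 = 0.31511.
Absolute risk reduction = 0.31511 − 0.18064 = 0.13448
NNT = 1 / ARR = 1 / 0.13448 = 7.436 → round up → 8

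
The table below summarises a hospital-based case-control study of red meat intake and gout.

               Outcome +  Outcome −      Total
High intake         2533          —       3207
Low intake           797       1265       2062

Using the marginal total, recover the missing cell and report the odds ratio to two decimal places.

5.96

The missing cell is in the exposed row: 3207 − 2533 = 674.
So a = 2533, b = 674, c = 797, d = 1265.
OR = (a·d)/(b·c) = (2533 × 1265) / (674 × 797) = 3204245 / 537178 = 5.96496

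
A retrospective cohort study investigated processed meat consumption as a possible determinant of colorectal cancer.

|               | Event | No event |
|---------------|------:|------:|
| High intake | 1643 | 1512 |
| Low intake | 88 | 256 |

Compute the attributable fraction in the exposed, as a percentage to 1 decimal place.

Cells: a = 1643, b = 1512, c = 88, d = 256.
Risk in exposed = 1643/3155 = 0.52076; risk in unexposed = 88/344 = 0.25581.
RR = 0.52076/0.25581 = 2.03570
AR% = (RR − 1)/RR × 100 = (2.03570 − 1)/2.03570 × 100 = 50.8769%

50.9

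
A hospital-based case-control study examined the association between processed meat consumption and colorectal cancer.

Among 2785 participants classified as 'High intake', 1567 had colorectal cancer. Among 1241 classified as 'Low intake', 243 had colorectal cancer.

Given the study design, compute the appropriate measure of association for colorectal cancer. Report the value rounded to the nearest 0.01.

From the description: a = 1567, b = 1218, c = 243, d = 998.
This is a hospital-based case-control study: participants were sampled on outcome status, so risks in the source population cannot be estimated directly — relative risk is not valid here. The odds ratio is the appropriate measure.
OR = (a·d)/(b·c) = (1567 × 998) / (1218 × 243) = 1563866 / 295974 = 5.28380

5.28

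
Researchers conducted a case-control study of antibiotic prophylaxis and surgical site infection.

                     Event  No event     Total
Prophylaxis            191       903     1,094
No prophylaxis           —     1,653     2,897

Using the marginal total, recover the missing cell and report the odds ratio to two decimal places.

0.28

The missing cell is in the unexposed row: 2897 − 1653 = 1244.
So a = 191, b = 903, c = 1244, d = 1653.
OR = (a·d)/(b·c) = (191 × 1653) / (903 × 1244) = 315723 / 1123332 = 0.28106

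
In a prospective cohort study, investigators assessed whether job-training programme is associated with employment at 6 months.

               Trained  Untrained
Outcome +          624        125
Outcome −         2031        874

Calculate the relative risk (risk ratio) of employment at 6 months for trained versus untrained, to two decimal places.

1.88

Reading the table with exposure as columns: a = 624 (Trained, case), b = 2031 (Trained, non-case), c = 125 (Untrained, case), d = 874.
Risk in exposed = 624/2655 = 0.23503; risk in unexposed = 125/999 = 0.12513.
RR = 0.23503 / 0.12513 = 1.87835
The risk among the exposed is 1.88 times that among the unexposed.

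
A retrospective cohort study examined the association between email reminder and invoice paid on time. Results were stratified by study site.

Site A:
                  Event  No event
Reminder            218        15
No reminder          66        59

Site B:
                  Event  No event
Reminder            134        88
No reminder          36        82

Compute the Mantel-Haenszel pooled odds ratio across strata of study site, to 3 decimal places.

OR_MH = Σ(aᵢdᵢ/nᵢ) / Σ(bᵢcᵢ/nᵢ), where nᵢ is the stratum total.
Stratum 1 (Site A): n = 358; a·d/n = 218·59/358 = 35.9274; b·c/n = 15·66/358 = 2.7654
Stratum 2 (Site B): n = 340; a·d/n = 134·82/340 = 32.3176; b·c/n = 88·36/340 = 9.3176
OR_MH = (35.9274 + 32.3176) / (2.7654 + 9.3176) = 68.2450 / 12.0830 = 5.64801

5.648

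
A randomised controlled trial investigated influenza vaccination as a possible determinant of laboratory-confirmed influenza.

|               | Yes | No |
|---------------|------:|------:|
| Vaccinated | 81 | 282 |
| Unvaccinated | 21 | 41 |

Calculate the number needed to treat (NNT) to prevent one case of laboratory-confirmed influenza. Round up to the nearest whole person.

Risk in treated group = 81/363 = 0.22314; risk in control = 21/62 = 0.33871.
Absolute risk reduction = 0.33871 − 0.22314 = 0.11557
NNT = 1 / ARR = 1 / 0.11557 = 8.653 → round up → 9

9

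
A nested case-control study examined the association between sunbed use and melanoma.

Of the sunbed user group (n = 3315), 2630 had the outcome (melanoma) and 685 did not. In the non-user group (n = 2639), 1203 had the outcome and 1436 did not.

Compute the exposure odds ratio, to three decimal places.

From the description: a = 2630, b = 685, c = 1203, d = 1436.
OR = (a·d)/(b·c) = (2630 × 1436) / (685 × 1203) = 3776680 / 824055 = 4.58304
The odds of melanoma are about 4.58 times as high in the sunbed user group.

4.583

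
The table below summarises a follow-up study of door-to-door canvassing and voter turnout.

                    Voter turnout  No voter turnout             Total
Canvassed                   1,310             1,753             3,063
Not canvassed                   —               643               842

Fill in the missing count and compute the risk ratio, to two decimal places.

The missing cell is in the unexposed row: 842 − 643 = 199.
So a = 1310, b = 1753, c = 199, d = 643.
RR = [a/(a+b)] / [c/(c+d)] = (1310/3063) / (199/842) = 0.42769/0.23634 = 1.80960

1.81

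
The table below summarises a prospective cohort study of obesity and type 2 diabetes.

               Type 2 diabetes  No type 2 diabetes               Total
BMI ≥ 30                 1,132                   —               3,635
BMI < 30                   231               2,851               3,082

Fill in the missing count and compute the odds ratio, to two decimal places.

5.58

The missing cell is in the exposed row: 3635 − 1132 = 2503.
So a = 1132, b = 2503, c = 231, d = 2851.
OR = (a·d)/(b·c) = (1132 × 2851) / (2503 × 231) = 3227332 / 578193 = 5.58176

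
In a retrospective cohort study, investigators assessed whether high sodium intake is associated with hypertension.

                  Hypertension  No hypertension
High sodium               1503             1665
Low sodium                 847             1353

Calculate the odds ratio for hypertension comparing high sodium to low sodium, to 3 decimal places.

1.442

Cells: a = 1503, b = 1665, c = 847, d = 1353.
OR = (a·d)/(b·c) = (1503 × 1353) / (1665 × 847) = 2033559 / 1410255 = 1.44198
The odds of hypertension are about 1.44 times as high in the high sodium group.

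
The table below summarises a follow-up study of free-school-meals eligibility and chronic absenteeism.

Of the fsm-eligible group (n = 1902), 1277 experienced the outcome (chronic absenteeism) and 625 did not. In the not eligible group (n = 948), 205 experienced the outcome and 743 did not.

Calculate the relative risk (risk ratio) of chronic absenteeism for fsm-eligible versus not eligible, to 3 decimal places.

From the description: a = 1277, b = 625, c = 205, d = 743.
Risk in exposed = 1277/1902 = 0.67140; risk in unexposed = 205/948 = 0.21624.
RR = 0.67140 / 0.21624 = 3.10481
The risk among the exposed is 3.10 times that among the unexposed.

3.105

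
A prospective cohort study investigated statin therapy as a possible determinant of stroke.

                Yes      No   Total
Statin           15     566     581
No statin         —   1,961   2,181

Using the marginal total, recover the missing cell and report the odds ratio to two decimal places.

The missing cell is in the unexposed row: 2181 − 1961 = 220.
So a = 15, b = 566, c = 220, d = 1961.
OR = (a·d)/(b·c) = (15 × 1961) / (566 × 220) = 29415 / 124520 = 0.23623

0.24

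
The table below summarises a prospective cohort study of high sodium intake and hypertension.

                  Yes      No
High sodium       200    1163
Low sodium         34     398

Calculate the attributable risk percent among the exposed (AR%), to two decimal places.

46.36

Cells: a = 200, b = 1163, c = 34, d = 398.
Risk in exposed = 200/1363 = 0.14674; risk in unexposed = 34/432 = 0.07870.
RR = 0.14674/0.07870 = 1.86440
AR% = (RR − 1)/RR × 100 = (1.86440 − 1)/1.86440 × 100 = 46.3634%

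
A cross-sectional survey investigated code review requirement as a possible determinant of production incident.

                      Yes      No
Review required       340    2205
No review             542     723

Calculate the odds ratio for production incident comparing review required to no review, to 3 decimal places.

Cells: a = 340, b = 2205, c = 542, d = 723.
OR = (a·d)/(b·c) = (340 × 723) / (2205 × 542) = 245820 / 1195110 = 0.20569
Exposure is associated with lower odds of production incident (OR = 0.21 < 1).

0.206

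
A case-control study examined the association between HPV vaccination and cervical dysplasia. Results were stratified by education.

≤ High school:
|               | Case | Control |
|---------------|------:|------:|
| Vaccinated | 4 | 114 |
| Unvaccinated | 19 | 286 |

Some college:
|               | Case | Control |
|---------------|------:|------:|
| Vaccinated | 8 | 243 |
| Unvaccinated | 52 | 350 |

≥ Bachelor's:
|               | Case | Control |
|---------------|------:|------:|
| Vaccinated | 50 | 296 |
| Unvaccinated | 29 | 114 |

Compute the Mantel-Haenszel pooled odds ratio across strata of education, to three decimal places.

0.444

OR_MH = Σ(aᵢdᵢ/nᵢ) / Σ(bᵢcᵢ/nᵢ), where nᵢ is the stratum total.
Stratum 1 (≤ High school): n = 423; a·d/n = 4·286/423 = 2.7045; b·c/n = 114·19/423 = 5.1206
Stratum 2 (Some college): n = 653; a·d/n = 8·350/653 = 4.2879; b·c/n = 243·52/653 = 19.3507
Stratum 3 (≥ Bachelor's): n = 489; a·d/n = 50·114/489 = 11.6564; b·c/n = 296·29/489 = 17.5542
OR_MH = (2.7045 + 4.2879 + 11.6564) / (5.1206 + 19.3507 + 17.5542) = 18.6488 / 42.0254 = 0.44375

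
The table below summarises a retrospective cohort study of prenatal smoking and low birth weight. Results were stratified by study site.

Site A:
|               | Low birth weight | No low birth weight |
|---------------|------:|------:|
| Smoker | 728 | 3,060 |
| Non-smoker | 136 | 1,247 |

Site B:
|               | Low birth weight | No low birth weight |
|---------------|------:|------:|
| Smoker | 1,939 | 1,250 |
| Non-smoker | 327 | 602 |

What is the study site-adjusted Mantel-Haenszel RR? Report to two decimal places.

RR_MH = Σ(aᵢ·n₀ᵢ/nᵢ) / Σ(cᵢ·n₁ᵢ/nᵢ), with n₁ᵢ = aᵢ+bᵢ (exposed), n₀ᵢ = cᵢ+dᵢ (unexposed), nᵢ = n₁ᵢ+n₀ᵢ.
Stratum 1 (Site A): n₁ = 3788, n₀ = 1383, n = 5171; a·n₀/n = 728·1383/5171 = 194.7059; c·n₁/n = 136·3788/5171 = 99.6264
Stratum 2 (Site B): n₁ = 3189, n₀ = 929, n = 4118; a·n₀/n = 1939·929/4118 = 437.4286; c·n₁/n = 327·3189/4118 = 253.2305
RR_MH = (194.7059 + 437.4286) / (99.6264 + 253.2305) = 632.1345 / 352.8568 = 1.79148

1.79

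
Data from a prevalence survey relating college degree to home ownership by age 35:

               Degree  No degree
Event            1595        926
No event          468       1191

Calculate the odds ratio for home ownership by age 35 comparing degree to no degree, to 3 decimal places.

4.383

Reading the table with exposure as columns: a = 1595 (Degree, case), b = 468 (Degree, non-case), c = 926 (No degree, case), d = 1191.
OR = (a·d)/(b·c) = (1595 × 1191) / (468 × 926) = 1899645 / 433368 = 4.38345
The odds of home ownership by age 35 are about 4.38 times as high in the degree group.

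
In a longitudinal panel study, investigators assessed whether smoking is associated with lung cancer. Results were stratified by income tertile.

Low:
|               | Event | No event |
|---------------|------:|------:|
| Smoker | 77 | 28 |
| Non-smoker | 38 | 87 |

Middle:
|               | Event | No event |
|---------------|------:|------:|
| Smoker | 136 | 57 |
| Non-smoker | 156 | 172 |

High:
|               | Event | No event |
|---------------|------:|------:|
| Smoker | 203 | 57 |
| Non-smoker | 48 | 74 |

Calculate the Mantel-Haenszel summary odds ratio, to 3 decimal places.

3.928

OR_MH = Σ(aᵢdᵢ/nᵢ) / Σ(bᵢcᵢ/nᵢ), where nᵢ is the stratum total.
Stratum 1 (Low): n = 230; a·d/n = 77·87/230 = 29.1261; b·c/n = 28·38/230 = 4.6261
Stratum 2 (Middle): n = 521; a·d/n = 136·172/521 = 44.8983; b·c/n = 57·156/521 = 17.0672
Stratum 3 (High): n = 382; a·d/n = 203·74/382 = 39.3246; b·c/n = 57·48/382 = 7.1623
OR_MH = (29.1261 + 44.8983 + 39.3246) / (4.6261 + 17.0672 + 7.1623) = 113.3490 / 28.8556 = 3.92815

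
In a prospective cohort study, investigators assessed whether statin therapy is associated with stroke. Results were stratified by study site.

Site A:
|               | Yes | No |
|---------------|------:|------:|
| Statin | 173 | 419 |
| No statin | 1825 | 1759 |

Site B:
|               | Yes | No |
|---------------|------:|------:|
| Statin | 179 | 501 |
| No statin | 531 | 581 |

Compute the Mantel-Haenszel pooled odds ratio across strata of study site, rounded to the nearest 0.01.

OR_MH = Σ(aᵢdᵢ/nᵢ) / Σ(bᵢcᵢ/nᵢ), where nᵢ is the stratum total.
Stratum 1 (Site A): n = 4176; a·d/n = 173·1759/4176 = 72.8705; b·c/n = 419·1825/4176 = 183.1118
Stratum 2 (Site B): n = 1792; a·d/n = 179·581/1792 = 58.0352; b·c/n = 501·531/1792 = 148.4548
OR_MH = (72.8705 + 58.0352) / (183.1118 + 148.4548) = 130.9056 / 331.5666 = 0.39481

0.39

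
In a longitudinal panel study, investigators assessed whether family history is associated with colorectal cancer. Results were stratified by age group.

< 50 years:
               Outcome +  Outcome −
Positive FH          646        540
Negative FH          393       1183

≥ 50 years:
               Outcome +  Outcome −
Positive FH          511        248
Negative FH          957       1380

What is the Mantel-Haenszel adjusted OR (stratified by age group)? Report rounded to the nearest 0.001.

3.287

OR_MH = Σ(aᵢdᵢ/nᵢ) / Σ(bᵢcᵢ/nᵢ), where nᵢ is the stratum total.
Stratum 1 (< 50 years): n = 2762; a·d/n = 646·1183/2762 = 276.6901; b·c/n = 540·393/2762 = 76.8356
Stratum 2 (≥ 50 years): n = 3096; a·d/n = 511·1380/3096 = 227.7713; b·c/n = 248·957/3096 = 76.6589
OR_MH = (276.6901 + 227.7713) / (76.8356 + 76.6589) = 504.4614 / 153.4945 = 3.28651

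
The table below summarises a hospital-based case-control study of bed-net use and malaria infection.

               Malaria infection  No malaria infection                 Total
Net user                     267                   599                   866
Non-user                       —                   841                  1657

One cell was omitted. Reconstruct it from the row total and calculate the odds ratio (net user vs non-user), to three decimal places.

The missing cell is in the unexposed row: 1657 − 841 = 816.
So a = 267, b = 599, c = 816, d = 841.
OR = (a·d)/(b·c) = (267 × 841) / (599 × 816) = 224547 / 488784 = 0.45940

0.459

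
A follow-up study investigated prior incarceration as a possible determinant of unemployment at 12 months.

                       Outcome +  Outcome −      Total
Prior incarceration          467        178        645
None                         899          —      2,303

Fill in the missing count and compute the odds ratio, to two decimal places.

4.10

The missing cell is in the unexposed row: 2303 − 899 = 1404.
So a = 467, b = 178, c = 899, d = 1404.
OR = (a·d)/(b·c) = (467 × 1404) / (178 × 899) = 655668 / 160022 = 4.09736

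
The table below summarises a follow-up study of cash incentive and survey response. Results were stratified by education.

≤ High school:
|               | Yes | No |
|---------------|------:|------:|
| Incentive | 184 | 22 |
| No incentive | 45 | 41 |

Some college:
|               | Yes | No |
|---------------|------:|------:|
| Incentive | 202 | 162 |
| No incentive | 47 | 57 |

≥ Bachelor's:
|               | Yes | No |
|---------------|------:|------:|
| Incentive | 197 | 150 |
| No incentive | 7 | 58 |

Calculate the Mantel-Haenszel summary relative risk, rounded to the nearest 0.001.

1.754

RR_MH = Σ(aᵢ·n₀ᵢ/nᵢ) / Σ(cᵢ·n₁ᵢ/nᵢ), with n₁ᵢ = aᵢ+bᵢ (exposed), n₀ᵢ = cᵢ+dᵢ (unexposed), nᵢ = n₁ᵢ+n₀ᵢ.
Stratum 1 (≤ High school): n₁ = 206, n₀ = 86, n = 292; a·n₀/n = 184·86/292 = 54.1918; c·n₁/n = 45·206/292 = 31.7466
Stratum 2 (Some college): n₁ = 364, n₀ = 104, n = 468; a·n₀/n = 202·104/468 = 44.8889; c·n₁/n = 47·364/468 = 36.5556
Stratum 3 (≥ Bachelor's): n₁ = 347, n₀ = 65, n = 412; a·n₀/n = 197·65/412 = 31.0801; c·n₁/n = 7·347/412 = 5.8956
RR_MH = (54.1918 + 44.8889 + 31.0801) / (31.7466 + 36.5556 + 5.8956) = 130.1608 / 74.1978 = 1.75424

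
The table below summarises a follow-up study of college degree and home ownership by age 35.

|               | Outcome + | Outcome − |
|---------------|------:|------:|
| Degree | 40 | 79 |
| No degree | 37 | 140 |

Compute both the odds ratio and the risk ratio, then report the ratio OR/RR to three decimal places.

Cells: a = 40, b = 79, c = 37, d = 140.
OR = (40·140)/(79·37) = 5600/2923 = 1.91584
Risk in exposed = 40/119 = 0.33613; risk in unexposed = 37/177 = 0.20904; RR = 1.60799
OR/RR = 1.91584 / 1.60799 = 1.19145
The outcome is not rare, so the OR lies further from 1 than the RR.

1.191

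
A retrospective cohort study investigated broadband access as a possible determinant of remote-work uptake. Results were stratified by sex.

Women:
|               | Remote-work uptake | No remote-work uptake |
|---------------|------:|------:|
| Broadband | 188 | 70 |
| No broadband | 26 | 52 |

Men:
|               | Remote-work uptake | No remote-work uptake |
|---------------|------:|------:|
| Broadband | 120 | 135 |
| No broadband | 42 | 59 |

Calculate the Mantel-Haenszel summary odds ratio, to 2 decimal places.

2.29

OR_MH = Σ(aᵢdᵢ/nᵢ) / Σ(bᵢcᵢ/nᵢ), where nᵢ is the stratum total.
Stratum 1 (Women): n = 336; a·d/n = 188·52/336 = 29.0952; b·c/n = 70·26/336 = 5.4167
Stratum 2 (Men): n = 356; a·d/n = 120·59/356 = 19.8876; b·c/n = 135·42/356 = 15.9270
OR_MH = (29.0952 + 19.8876) / (5.4167 + 15.9270) = 48.9829 / 21.3436 = 2.29496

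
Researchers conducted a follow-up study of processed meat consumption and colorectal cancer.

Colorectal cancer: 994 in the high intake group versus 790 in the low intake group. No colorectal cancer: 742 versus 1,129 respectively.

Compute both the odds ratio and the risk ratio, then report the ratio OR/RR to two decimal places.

1.38

From the description: a = 994, b = 742, c = 790, d = 1129.
OR = (994·1129)/(742·790) = 1122226/586180 = 1.91447
Risk in exposed = 994/1736 = 0.57258; risk in unexposed = 790/1919 = 0.41167; RR = 1.39086
OR/RR = 1.91447 / 1.39086 = 1.37646
The outcome is not rare, so the OR lies further from 1 than the RR.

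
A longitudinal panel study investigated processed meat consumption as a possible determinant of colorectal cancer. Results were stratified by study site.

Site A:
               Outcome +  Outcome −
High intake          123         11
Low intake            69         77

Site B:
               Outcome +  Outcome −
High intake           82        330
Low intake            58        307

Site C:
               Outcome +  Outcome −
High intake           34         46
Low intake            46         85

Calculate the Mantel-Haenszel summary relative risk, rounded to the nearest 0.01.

1.52

RR_MH = Σ(aᵢ·n₀ᵢ/nᵢ) / Σ(cᵢ·n₁ᵢ/nᵢ), with n₁ᵢ = aᵢ+bᵢ (exposed), n₀ᵢ = cᵢ+dᵢ (unexposed), nᵢ = n₁ᵢ+n₀ᵢ.
Stratum 1 (Site A): n₁ = 134, n₀ = 146, n = 280; a·n₀/n = 123·146/280 = 64.1357; c·n₁/n = 69·134/280 = 33.0214
Stratum 2 (Site B): n₁ = 412, n₀ = 365, n = 777; a·n₀/n = 82·365/777 = 38.5199; c·n₁/n = 58·412/777 = 30.7542
Stratum 3 (Site C): n₁ = 80, n₀ = 131, n = 211; a·n₀/n = 34·131/211 = 21.1090; c·n₁/n = 46·80/211 = 17.4408
RR_MH = (64.1357 + 38.5199 + 21.1090) / (33.0214 + 30.7542 + 17.4408) = 123.7647 / 81.2164 = 1.52389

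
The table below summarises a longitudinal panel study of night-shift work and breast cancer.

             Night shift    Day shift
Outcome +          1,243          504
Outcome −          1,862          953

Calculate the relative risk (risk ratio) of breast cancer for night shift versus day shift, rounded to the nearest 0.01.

1.16

Reading the table with exposure as columns: a = 1243 (Night shift, case), b = 1862 (Night shift, non-case), c = 504 (Day shift, case), d = 953.
Risk in exposed = 1243/3105 = 0.40032; risk in unexposed = 504/1457 = 0.34592.
RR = 0.40032 / 0.34592 = 1.15728
The risk among the exposed is 1.16 times that among the unexposed.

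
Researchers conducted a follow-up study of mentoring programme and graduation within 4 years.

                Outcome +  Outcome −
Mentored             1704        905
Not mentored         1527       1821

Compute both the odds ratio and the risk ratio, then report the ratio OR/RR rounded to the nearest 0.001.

1.568

Cells: a = 1704, b = 905, c = 1527, d = 1821.
OR = (1704·1821)/(905·1527) = 3102984/1381935 = 2.24539
Risk in exposed = 1704/2609 = 0.65312; risk in unexposed = 1527/3348 = 0.45609; RR = 1.43200
OR/RR = 2.24539 / 1.43200 = 1.56801
The outcome is not rare, so the OR lies further from 1 than the RR.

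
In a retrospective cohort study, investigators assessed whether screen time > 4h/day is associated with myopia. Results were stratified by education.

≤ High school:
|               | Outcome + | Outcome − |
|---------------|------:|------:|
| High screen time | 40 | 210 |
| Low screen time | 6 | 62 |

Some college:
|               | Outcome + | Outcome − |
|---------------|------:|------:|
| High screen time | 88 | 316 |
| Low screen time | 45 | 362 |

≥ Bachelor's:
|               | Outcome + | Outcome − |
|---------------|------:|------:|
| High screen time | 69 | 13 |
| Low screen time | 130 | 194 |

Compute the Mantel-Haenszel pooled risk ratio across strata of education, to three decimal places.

RR_MH = Σ(aᵢ·n₀ᵢ/nᵢ) / Σ(cᵢ·n₁ᵢ/nᵢ), with n₁ᵢ = aᵢ+bᵢ (exposed), n₀ᵢ = cᵢ+dᵢ (unexposed), nᵢ = n₁ᵢ+n₀ᵢ.
Stratum 1 (≤ High school): n₁ = 250, n₀ = 68, n = 318; a·n₀/n = 40·68/318 = 8.5535; c·n₁/n = 6·250/318 = 4.7170
Stratum 2 (Some college): n₁ = 404, n₀ = 407, n = 811; a·n₀/n = 88·407/811 = 44.1628; c·n₁/n = 45·404/811 = 22.4168
Stratum 3 (≥ Bachelor's): n₁ = 82, n₀ = 324, n = 406; a·n₀/n = 69·324/406 = 55.0640; c·n₁/n = 130·82/406 = 26.2562
RR_MH = (8.5535 + 44.1628 + 55.0640) / (4.7170 + 22.4168 + 26.2562) = 107.7803 / 53.3899 = 2.01874

2.019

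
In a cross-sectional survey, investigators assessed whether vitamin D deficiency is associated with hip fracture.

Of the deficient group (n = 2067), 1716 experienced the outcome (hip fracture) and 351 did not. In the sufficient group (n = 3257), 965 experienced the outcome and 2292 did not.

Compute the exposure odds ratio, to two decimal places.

From the description: a = 1716, b = 351, c = 965, d = 2292.
OR = (a·d)/(b·c) = (1716 × 2292) / (351 × 965) = 3933072 / 338715 = 11.61174
The odds of hip fracture are about 11.61 times as high in the deficient group.

11.61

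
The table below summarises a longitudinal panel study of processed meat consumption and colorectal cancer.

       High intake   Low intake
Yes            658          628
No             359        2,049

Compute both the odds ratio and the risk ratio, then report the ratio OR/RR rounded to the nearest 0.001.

2.168

Reading the table with exposure as columns: a = 658 (High intake, case), b = 359 (High intake, non-case), c = 628 (Low intake, case), d = 2049.
OR = (658·2049)/(359·628) = 1348242/225452 = 5.98017
Risk in exposed = 658/1017 = 0.64700; risk in unexposed = 628/2677 = 0.23459; RR = 2.75800
OR/RR = 5.98017 / 2.75800 = 2.16830
The outcome is not rare, so the OR lies further from 1 than the RR.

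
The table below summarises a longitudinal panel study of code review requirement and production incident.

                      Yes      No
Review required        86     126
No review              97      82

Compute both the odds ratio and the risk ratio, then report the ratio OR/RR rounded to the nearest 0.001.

0.771

Cells: a = 86, b = 126, c = 97, d = 82.
OR = (86·82)/(126·97) = 7052/12222 = 0.57699
Risk in exposed = 86/212 = 0.40566; risk in unexposed = 97/179 = 0.54190; RR = 0.74859
OR/RR = 0.57699 / 0.74859 = 0.77077
The outcome is not rare, so the OR lies further from 1 than the RR.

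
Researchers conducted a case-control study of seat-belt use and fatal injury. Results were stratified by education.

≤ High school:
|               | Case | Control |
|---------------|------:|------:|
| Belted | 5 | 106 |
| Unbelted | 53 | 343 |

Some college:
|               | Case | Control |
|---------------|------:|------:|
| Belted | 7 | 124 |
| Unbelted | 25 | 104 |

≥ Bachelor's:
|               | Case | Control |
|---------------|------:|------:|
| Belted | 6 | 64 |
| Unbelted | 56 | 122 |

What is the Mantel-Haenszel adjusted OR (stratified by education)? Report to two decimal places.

0.24

OR_MH = Σ(aᵢdᵢ/nᵢ) / Σ(bᵢcᵢ/nᵢ), where nᵢ is the stratum total.
Stratum 1 (≤ High school): n = 507; a·d/n = 5·343/507 = 3.3826; b·c/n = 106·53/507 = 11.0809
Stratum 2 (Some college): n = 260; a·d/n = 7·104/260 = 2.8000; b·c/n = 124·25/260 = 11.9231
Stratum 3 (≥ Bachelor's): n = 248; a·d/n = 6·122/248 = 2.9516; b·c/n = 64·56/248 = 14.4516
OR_MH = (3.3826 + 2.8000 + 2.9516) / (11.0809 + 11.9231 + 14.4516) = 9.1343 / 37.4556 = 0.24387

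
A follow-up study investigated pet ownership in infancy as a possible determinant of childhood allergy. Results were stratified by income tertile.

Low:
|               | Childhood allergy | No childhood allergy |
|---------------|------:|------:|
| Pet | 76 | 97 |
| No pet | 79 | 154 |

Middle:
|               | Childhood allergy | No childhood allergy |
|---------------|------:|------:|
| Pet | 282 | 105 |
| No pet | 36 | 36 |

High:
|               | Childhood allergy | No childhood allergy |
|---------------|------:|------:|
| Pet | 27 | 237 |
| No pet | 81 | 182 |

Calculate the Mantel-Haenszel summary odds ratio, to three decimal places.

OR_MH = Σ(aᵢdᵢ/nᵢ) / Σ(bᵢcᵢ/nᵢ), where nᵢ is the stratum total.
Stratum 1 (Low): n = 406; a·d/n = 76·154/406 = 28.8276; b·c/n = 97·79/406 = 18.8744
Stratum 2 (Middle): n = 459; a·d/n = 282·36/459 = 22.1176; b·c/n = 105·36/459 = 8.2353
Stratum 3 (High): n = 527; a·d/n = 27·182/527 = 9.3245; b·c/n = 237·81/527 = 36.4269
OR_MH = (28.8276 + 22.1176 + 9.3245) / (18.8744 + 8.2353 + 36.4269) = 60.2697 / 63.5366 = 0.94858

0.949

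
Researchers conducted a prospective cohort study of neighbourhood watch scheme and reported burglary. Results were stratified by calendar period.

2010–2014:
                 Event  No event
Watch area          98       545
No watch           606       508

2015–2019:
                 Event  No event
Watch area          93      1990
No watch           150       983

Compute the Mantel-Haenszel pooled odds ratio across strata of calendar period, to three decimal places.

OR_MH = Σ(aᵢdᵢ/nᵢ) / Σ(bᵢcᵢ/nᵢ), where nᵢ is the stratum total.
Stratum 1 (2010–2014): n = 1757; a·d/n = 98·508/1757 = 28.3347; b·c/n = 545·606/1757 = 187.9738
Stratum 2 (2015–2019): n = 3216; a·d/n = 93·983/3216 = 28.4263; b·c/n = 1990·150/3216 = 92.8172
OR_MH = (28.3347 + 28.4263) / (187.9738 + 92.8172) = 56.7610 / 280.7910 = 0.20215

0.202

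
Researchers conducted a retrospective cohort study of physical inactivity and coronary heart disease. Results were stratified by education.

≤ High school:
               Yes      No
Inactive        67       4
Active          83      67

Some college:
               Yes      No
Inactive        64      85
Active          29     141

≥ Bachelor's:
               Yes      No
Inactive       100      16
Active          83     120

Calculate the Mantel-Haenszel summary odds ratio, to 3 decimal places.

6.438

OR_MH = Σ(aᵢdᵢ/nᵢ) / Σ(bᵢcᵢ/nᵢ), where nᵢ is the stratum total.
Stratum 1 (≤ High school): n = 221; a·d/n = 67·67/221 = 20.3122; b·c/n = 4·83/221 = 1.5023
Stratum 2 (Some college): n = 319; a·d/n = 64·141/319 = 28.2884; b·c/n = 85·29/319 = 7.7273
Stratum 3 (≥ Bachelor's): n = 319; a·d/n = 100·120/319 = 37.6176; b·c/n = 16·83/319 = 4.1630
OR_MH = (20.3122 + 28.2884 + 37.6176) / (1.5023 + 7.7273 + 4.1630) = 86.2182 / 13.3925 = 6.43777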